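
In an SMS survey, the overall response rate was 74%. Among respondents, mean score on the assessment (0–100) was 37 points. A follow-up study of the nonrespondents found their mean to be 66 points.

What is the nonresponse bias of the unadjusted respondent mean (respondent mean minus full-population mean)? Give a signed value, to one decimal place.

-7.5

Nonresponse fraction = 1 − 0.74 = 0.26.
Bias = (nonresponse fraction) × (respondent mean − nonrespondent mean)
     = 0.26 × (37 − 66) = 0.26 × -29 = -7.54.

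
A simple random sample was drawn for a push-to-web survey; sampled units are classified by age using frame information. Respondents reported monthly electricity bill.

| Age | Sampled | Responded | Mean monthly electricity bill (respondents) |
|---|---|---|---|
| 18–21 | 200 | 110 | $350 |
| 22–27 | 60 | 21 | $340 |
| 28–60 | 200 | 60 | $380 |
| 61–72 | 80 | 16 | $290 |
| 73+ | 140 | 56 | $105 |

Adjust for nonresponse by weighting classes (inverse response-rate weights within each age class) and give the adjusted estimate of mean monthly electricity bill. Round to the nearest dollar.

$300

Response rates by class: 18–21 110/200 = 55%, 22–27 21/60 = 35%, 28–60 60/200 = 30%, 61–72 16/80 = 20%, 73+ 56/140 = 40%.
Weighting each respondent by the inverse class response rate inflates each class back to its sampled size, so the class weight is n_sampled:
  18–21: 200 × 350 = 70,000
  22–27: 60 × 340 = 20,400
  28–60: 200 × 380 = 76,000
  61–72: 80 × 290 = 23,200
  73+: 140 × 105 = 14,700
Adjusted estimate = 204,300 / 680 = 300.441 → $300.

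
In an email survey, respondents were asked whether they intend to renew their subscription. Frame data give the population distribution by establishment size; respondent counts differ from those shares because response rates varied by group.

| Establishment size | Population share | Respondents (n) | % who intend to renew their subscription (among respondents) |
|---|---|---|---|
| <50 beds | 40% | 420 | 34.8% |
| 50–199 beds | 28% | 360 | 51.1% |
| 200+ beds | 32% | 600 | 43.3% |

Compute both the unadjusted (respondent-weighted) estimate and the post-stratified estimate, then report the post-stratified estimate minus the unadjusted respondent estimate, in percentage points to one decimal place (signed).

Unadjusted (pooled respondent) estimate weights by respondent counts:
  (420/1380)×34.8 + (360/1380)×51.1 + (600/1380)×43.3 = 42.7478%
Post-stratifying to population shares instead:
  0.4×34.8 + 0.28×51.1 + 0.32×43.3 = 42.084%
Difference = 42.084 − 42.7478 = -0.6638 pp.

-0.7 percentage points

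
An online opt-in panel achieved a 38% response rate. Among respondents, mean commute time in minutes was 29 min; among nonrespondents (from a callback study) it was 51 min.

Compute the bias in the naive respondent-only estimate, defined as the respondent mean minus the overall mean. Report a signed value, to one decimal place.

-13.6

Nonresponse fraction = 1 − 0.38 = 0.62.
Bias = (nonresponse fraction) × (respondent mean − nonrespondent mean)
     = 0.62 × (29 − 51) = 0.62 × -22 = -13.64.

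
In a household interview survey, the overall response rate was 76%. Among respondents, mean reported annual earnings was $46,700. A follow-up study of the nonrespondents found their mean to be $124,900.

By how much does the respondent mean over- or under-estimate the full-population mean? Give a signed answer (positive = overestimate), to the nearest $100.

-$18,800

Nonresponse fraction = 1 − 0.76 = 0.24.
Bias = (nonresponse fraction) × (respondent mean − nonrespondent mean)
     = 0.24 × (46,700 − 124,900) = 0.24 × -78,200 = -18,768.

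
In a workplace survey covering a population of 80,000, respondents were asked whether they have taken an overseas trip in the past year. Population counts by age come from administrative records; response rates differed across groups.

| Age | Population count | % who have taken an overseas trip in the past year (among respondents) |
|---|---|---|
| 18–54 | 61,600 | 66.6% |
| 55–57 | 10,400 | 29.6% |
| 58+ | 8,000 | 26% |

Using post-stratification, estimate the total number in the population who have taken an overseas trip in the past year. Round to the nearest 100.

46,200

Each cell contributes its population count × the respondent rate:
  18–54: 61,600 × 66.6% = 41025.6
  55–57: 10,400 × 29.6% = 3078.4
  58+: 8,000 × 26% = 2080
Estimated total = 46,184 → 46,200.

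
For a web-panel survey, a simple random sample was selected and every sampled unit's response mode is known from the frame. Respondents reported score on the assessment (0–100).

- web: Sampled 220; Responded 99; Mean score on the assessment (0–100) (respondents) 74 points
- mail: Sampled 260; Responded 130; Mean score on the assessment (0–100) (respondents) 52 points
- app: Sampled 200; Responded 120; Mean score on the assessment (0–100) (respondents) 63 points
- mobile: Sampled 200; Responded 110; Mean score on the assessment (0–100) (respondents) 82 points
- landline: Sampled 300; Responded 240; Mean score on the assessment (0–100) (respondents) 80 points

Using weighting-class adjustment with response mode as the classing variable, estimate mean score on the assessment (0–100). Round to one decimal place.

Class response rates: web 99/220 = 45%, mail 130/260 = 50%, app 120/200 = 60%, mobile 110/200 = 55%, landline 240/300 = 80%.
Weighting each respondent by the inverse class response rate inflates each class back to its sampled size, so the class weight is n_sampled:
  web: 220 × 74 = 16,280
  mail: 260 × 52 = 13,520
  app: 200 × 63 = 12,600
  mobile: 200 × 82 = 16,400
  landline: 300 × 80 = 24,000
Adjusted estimate = 82,800 / 1,180 = 70.1695 → 70.2.

70.2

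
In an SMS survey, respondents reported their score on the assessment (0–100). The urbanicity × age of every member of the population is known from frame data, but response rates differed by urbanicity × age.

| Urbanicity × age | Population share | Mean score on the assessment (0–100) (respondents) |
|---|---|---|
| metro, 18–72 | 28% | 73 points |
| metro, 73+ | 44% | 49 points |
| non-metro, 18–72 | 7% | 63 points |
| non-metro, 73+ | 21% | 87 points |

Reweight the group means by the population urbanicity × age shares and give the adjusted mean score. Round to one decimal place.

Reweight to the known urbanicity × age distribution:
  metro, 18–72: 0.28 × 73 = 20.44
  metro, 73+: 0.44 × 49 = 21.56
  non-metro, 18–72: 0.07 × 63 = 4.41
  non-metro, 73+: 0.21 × 87 = 18.27
Post-stratified estimate = 64.68 → 64.7.

64.7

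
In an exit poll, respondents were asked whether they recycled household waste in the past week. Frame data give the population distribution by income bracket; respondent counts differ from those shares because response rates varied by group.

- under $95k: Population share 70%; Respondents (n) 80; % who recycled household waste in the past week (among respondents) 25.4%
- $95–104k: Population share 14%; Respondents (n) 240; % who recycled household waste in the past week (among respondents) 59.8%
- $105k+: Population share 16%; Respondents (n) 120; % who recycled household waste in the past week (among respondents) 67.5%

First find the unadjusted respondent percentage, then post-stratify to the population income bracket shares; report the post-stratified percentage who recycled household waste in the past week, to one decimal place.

37.0%

Unadjusted (pooled respondent) estimate weights by respondent counts:
  (80/440)×25.4 + (240/440)×59.8 + (120/440)×67.5 = 55.6455%
Post-stratified estimate weights by population shares:
  0.7×25.4 + 0.14×59.8 + 0.16×67.5 = 36.952%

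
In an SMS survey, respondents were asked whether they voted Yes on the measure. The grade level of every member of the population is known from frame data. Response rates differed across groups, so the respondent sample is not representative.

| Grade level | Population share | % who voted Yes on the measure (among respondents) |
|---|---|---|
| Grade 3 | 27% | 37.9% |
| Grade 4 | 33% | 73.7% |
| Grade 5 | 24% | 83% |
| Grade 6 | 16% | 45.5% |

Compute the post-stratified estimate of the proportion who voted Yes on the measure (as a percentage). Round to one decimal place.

61.8%

Post-stratification weights by population share, not respondent share:
  Grade 3: 0.27 × 37.9 = 10.233
  Grade 4: 0.33 × 73.7 = 24.321
  Grade 5: 0.24 × 83 = 19.92
  Grade 6: 0.16 × 45.5 = 7.28
Post-stratified estimate = 61.754 → 61.8%.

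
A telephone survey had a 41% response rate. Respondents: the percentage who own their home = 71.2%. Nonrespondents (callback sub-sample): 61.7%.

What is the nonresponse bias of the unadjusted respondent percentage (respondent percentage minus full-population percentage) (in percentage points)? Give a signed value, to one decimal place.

+5.6 percentage points

Nonresponse fraction = 1 − 0.41 = 0.59.
Bias = (nonresponse fraction) × (respondent percentage − nonrespondent percentage)
     = 0.59 × (71.2 − 61.7) = 0.59 × 9.5 = 5.605.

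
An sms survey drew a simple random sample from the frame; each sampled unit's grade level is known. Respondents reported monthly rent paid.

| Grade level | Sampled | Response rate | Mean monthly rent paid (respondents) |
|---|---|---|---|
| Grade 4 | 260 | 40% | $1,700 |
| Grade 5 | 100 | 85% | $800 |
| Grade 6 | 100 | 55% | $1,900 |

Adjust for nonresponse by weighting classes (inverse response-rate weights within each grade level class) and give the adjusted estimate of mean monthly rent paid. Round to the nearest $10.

With weight = n_sampled/n_responded per class, the weighted class total is n_sampled:
  Grade 4: 260 × 1700 = 442,000
  Grade 5: 100 × 800 = 80,000
  Grade 6: 100 × 1900 = 190,000
Adjusted estimate = 712,000 / 460 = 1547.83 → $1,550.

$1,550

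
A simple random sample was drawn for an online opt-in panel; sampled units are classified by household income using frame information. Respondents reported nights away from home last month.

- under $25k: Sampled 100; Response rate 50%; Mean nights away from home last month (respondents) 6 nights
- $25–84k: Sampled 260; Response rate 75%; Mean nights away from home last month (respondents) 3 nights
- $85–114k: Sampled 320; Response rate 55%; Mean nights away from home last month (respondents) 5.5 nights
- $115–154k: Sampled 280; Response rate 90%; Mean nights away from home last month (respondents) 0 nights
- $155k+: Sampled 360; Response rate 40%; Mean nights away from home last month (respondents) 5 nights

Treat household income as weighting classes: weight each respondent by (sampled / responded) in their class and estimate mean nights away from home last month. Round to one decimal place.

3.7

With weight = n_sampled/n_responded per class, the weighted class total is n_sampled:
  under $25k: 100 × 6 = 600
  $25–84k: 260 × 3 = 780
  $85–114k: 320 × 5.5 = 1760
  $115–154k: 280 × 0 = 0
  $155k+: 360 × 5 = 1800
Adjusted estimate = 4940 / 1,320 = 3.74242 → 3.7.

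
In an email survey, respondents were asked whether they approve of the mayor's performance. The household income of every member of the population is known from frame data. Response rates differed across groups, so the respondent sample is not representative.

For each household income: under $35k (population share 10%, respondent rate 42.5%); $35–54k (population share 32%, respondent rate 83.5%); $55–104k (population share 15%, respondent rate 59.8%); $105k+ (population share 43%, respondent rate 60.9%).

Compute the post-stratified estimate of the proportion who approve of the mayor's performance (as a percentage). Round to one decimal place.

66.1%

Post-stratification weights by population share, not respondent share:
  under $35k: 0.1 × 42.5 = 4.25
  $35–54k: 0.32 × 83.5 = 26.72
  $55–104k: 0.15 × 59.8 = 8.97
  $105k+: 0.43 × 60.9 = 26.187
Post-stratified estimate = 66.127 → 66.1%.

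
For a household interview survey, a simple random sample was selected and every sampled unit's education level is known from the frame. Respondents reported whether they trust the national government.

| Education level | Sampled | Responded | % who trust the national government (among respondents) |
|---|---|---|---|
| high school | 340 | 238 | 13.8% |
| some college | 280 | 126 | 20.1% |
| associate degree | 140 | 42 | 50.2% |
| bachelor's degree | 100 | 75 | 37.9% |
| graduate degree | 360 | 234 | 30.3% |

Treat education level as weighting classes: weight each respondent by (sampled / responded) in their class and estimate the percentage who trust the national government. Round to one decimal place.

26.3%

Class response rates: high school 238/340 = 70%, some college 126/280 = 45%, associate degree 42/140 = 30%, bachelor's degree 75/100 = 75%, graduate degree 234/360 = 65%.
With weight = n_sampled/n_responded per class, the weighted class total is n_sampled:
  high school: 340 × 13.8 = 4692
  some college: 280 × 20.1 = 5628
  associate degree: 140 × 50.2 = 7028
  bachelor's degree: 100 × 37.9 = 3790
  graduate degree: 360 × 30.3 = 10,908
Adjusted estimate = 32,046 / 1,220 = 26.2672 → 26.3%.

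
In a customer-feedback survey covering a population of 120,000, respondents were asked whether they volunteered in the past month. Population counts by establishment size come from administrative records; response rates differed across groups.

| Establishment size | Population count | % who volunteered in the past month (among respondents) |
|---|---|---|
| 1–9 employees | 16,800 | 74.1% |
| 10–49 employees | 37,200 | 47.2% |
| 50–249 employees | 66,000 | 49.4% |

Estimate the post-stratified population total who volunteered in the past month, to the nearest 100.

62,600

Each cell contributes its population count × the respondent rate:
  1–9 employees: 16,800 × 74.1% = 12448.8
  10–49 employees: 37,200 × 47.2% = 17558.4
  50–249 employees: 66,000 × 49.4% = 32,604
Estimated total = 62611.2 → 62,600.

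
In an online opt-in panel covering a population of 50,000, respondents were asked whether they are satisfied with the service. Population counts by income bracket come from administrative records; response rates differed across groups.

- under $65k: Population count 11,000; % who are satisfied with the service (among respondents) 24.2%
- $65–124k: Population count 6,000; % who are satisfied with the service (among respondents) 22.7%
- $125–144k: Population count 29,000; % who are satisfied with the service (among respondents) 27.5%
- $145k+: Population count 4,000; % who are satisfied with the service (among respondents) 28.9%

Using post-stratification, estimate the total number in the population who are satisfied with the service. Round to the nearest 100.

Each cell contributes its population count × the respondent rate:
  under $65k: 11,000 × 24.2% = 2662
  $65–124k: 6,000 × 22.7% = 1362
  $125–144k: 29,000 × 27.5% = 7975
  $145k+: 4,000 × 28.9% = 1156
Estimated total = 13,155 → 13,200.

13,200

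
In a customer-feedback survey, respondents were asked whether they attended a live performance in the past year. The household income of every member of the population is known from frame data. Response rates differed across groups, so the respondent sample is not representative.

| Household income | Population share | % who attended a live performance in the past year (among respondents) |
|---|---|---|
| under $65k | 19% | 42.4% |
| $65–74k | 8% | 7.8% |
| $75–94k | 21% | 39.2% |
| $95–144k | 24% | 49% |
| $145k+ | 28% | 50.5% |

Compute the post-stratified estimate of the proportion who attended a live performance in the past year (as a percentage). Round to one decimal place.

Each cell contributes population-share × respondent value:
  under $65k: 0.19 × 42.4 = 8.056
  $65–74k: 0.08 × 7.8 = 0.624
  $75–94k: 0.21 × 39.2 = 8.232
  $95–144k: 0.24 × 49 = 11.76
  $145k+: 0.28 × 50.5 = 14.14
Post-stratified estimate = 42.812 → 42.8%.

42.8%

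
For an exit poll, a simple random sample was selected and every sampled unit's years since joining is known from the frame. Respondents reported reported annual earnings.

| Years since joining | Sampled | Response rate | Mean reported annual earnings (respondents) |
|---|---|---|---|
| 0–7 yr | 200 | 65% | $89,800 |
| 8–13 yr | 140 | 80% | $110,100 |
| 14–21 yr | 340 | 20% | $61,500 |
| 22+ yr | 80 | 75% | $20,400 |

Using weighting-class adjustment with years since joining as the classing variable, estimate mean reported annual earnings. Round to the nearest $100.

Weighting each respondent by the inverse class response rate inflates each class back to its sampled size, so the class weight is n_sampled:
  0–7 yr: 200 × 89,800 = 17,960,000
  8–13 yr: 140 × 110,100 = 15,414,000
  14–21 yr: 340 × 61,500 = 20,910,000
  22+ yr: 80 × 20,400 = 1,632,000
Adjusted estimate = 55,916,000 / 760 = 73573.7 → $73,600.

$73,600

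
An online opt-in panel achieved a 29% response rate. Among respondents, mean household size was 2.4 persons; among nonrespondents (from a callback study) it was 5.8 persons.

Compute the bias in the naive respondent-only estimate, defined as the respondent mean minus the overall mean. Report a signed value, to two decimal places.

Nonresponse fraction = 1 − 0.29 = 0.71.
Bias = (nonresponse fraction) × (respondent mean − nonrespondent mean)
     = 0.71 × (2.4 − 5.8) = 0.71 × -3.4 = -2.414.

-2.41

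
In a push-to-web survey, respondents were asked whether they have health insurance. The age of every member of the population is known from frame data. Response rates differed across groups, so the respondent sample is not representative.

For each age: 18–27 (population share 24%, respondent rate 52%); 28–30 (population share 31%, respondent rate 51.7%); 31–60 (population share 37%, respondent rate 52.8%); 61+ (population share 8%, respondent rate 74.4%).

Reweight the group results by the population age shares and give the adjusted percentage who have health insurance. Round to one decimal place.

Each cell contributes population-share × respondent value:
  18–27: 0.24 × 52 = 12.48
  28–30: 0.31 × 51.7 = 16.027
  31–60: 0.37 × 52.8 = 19.536
  61+: 0.08 × 74.4 = 5.952
Post-stratified estimate = 53.995 → 54.0%.

54.0%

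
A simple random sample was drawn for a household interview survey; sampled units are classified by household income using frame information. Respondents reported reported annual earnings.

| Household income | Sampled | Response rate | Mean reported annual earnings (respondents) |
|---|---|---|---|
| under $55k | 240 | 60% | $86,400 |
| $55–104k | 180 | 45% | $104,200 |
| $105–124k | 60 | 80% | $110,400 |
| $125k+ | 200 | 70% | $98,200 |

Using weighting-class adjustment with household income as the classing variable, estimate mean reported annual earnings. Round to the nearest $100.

Each respondent's weight = sampled/responded in their class; summing within a class gives n_sampled, so:
  under $55k: 240 × 86,400 = 20,736,000
  $55–104k: 180 × 104,200 = 18,756,000
  $105–124k: 60 × 110,400 = 6,624,000
  $125k+: 200 × 98,200 = 19,640,000
Adjusted estimate = 65,756,000 / 680 = 96,700 → $96,700.

$96,700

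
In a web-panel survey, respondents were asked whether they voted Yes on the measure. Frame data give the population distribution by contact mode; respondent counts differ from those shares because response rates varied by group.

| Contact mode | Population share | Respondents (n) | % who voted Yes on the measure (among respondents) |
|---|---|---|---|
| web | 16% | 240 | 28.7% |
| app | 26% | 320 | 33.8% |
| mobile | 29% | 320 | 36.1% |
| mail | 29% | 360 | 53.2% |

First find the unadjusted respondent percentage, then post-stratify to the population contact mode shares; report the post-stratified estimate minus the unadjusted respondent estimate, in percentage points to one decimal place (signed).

Unadjusted (pooled respondent) estimate weights by respondent counts:
  (240/1240)×28.7 + (320/1240)×33.8 + (320/1240)×36.1 + (360/1240)×53.2 = 39.0387%
Reweighting by population contact mode shares:
  0.16×28.7 + 0.26×33.8 + 0.29×36.1 + 0.29×53.2 = 39.277%
Difference = 39.277 − 39.0387 = 0.2383 pp.

+0.2 percentage points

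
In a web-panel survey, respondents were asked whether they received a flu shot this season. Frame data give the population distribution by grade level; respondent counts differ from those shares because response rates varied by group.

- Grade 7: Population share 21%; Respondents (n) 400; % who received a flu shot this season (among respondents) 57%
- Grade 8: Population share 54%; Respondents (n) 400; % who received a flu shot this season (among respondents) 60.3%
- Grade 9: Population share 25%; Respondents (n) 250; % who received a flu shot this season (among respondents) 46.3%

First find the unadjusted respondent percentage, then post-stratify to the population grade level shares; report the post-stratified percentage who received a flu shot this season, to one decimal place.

56.1%

Without adjustment, the pooled respondent share is:
  (400/1050)×57 + (400/1050)×60.3 + (250/1050)×46.3 = 55.7095%
Post-stratified estimate weights by population shares:
  0.21×57 + 0.54×60.3 + 0.25×46.3 = 56.107%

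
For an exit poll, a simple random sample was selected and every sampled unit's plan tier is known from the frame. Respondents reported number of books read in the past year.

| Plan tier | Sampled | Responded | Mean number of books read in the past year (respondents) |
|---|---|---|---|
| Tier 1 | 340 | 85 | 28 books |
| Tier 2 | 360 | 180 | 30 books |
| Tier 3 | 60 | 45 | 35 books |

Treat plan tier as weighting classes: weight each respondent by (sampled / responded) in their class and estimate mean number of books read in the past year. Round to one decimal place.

29.5

Class response rates: Tier 1 85/340 = 25%, Tier 2 180/360 = 50%, Tier 3 45/60 = 75%.
Inverse-response-rate weighting restores each class to its sampled count, so class totals weight by n_sampled:
  Tier 1: 340 × 28 = 9520
  Tier 2: 360 × 30 = 10,800
  Tier 3: 60 × 35 = 2100
Adjusted estimate = 22,420 / 760 = 29.5 → 29.5.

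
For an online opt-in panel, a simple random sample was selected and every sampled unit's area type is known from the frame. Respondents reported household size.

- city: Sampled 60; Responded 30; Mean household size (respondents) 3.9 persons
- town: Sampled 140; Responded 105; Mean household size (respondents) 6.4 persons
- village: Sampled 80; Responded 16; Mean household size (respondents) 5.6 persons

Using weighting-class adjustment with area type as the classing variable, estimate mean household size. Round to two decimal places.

5.64

Class response rates: city 30/60 = 50%, town 105/140 = 75%, village 16/80 = 20%.
Inverse-response-rate weighting restores each class to its sampled count, so class totals weight by n_sampled:
  city: 60 × 3.9 = 234
  town: 140 × 6.4 = 896
  village: 80 × 5.6 = 448
Adjusted estimate = 1578 / 280 = 5.63571 → 5.64.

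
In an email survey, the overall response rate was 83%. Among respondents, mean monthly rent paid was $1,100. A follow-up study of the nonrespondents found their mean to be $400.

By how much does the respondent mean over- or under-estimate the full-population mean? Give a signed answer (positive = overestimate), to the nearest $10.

Nonresponse fraction = 1 − 0.83 = 0.17.
Bias = (nonresponse fraction) × (respondent mean − nonrespondent mean)
     = 0.17 × (1100 − 400) = 0.17 × 700 = 119.

+$120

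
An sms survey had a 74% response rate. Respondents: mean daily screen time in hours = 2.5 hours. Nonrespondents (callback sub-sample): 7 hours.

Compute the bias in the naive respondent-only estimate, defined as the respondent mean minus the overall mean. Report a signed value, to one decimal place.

-1.2

Nonresponse fraction = 1 − 0.74 = 0.26.
Bias = (nonresponse fraction) × (respondent mean − nonrespondent mean)
     = 0.26 × (2.5 − 7) = 0.26 × -4.5 = -1.17.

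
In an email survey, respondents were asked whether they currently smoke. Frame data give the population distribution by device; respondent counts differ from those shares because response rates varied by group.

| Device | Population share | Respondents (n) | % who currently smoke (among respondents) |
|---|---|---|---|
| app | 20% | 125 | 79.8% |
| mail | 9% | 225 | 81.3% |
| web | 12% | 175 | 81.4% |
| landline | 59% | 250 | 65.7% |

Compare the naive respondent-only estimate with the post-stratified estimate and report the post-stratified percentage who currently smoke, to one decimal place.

Unadjusted (pooled respondent) estimate weights by respondent counts:
  (125/775)×79.8 + (225/775)×81.3 + (175/775)×81.4 + (250/775)×65.7 = 76.0484%
Post-stratifying to population shares instead:
  0.2×79.8 + 0.09×81.3 + 0.12×81.4 + 0.59×65.7 = 71.808%

71.8%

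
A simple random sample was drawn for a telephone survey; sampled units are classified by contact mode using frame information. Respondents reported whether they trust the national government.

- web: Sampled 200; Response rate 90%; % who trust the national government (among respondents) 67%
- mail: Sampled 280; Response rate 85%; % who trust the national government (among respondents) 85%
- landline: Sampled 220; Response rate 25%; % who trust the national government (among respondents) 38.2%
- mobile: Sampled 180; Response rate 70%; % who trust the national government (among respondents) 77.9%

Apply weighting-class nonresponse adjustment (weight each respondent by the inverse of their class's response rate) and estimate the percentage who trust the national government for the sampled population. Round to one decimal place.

With weight = n_sampled/n_responded per class, the weighted class total is n_sampled:
  web: 200 × 67 = 13,400
  mail: 280 × 85 = 23,800
  landline: 220 × 38.2 = 8404
  mobile: 180 × 77.9 = 14022
Adjusted estimate = 59,626 / 880 = 67.7568 → 67.8%.

67.8%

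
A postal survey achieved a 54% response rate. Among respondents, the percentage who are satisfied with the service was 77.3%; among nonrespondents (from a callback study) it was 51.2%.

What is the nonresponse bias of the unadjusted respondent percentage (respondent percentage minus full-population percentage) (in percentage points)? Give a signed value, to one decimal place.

+12.0 percentage points

Nonresponse fraction = 1 − 0.54 = 0.46.
Bias = (nonresponse fraction) × (respondent percentage − nonrespondent percentage)
     = 0.46 × (77.3 − 51.2) = 0.46 × 26.1 = 12.006.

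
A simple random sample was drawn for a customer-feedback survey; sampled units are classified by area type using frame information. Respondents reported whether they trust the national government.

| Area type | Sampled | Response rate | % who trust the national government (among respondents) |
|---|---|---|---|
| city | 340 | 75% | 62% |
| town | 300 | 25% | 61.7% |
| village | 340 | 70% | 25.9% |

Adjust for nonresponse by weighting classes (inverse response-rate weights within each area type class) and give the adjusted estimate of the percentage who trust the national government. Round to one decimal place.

Inverse-response-rate weighting restores each class to its sampled count, so class totals weight by n_sampled:
  city: 340 × 62 = 21,080
  town: 300 × 61.7 = 18,510
  village: 340 × 25.9 = 8806
Adjusted estimate = 48,396 / 980 = 49.3837 → 49.4%.

49.4%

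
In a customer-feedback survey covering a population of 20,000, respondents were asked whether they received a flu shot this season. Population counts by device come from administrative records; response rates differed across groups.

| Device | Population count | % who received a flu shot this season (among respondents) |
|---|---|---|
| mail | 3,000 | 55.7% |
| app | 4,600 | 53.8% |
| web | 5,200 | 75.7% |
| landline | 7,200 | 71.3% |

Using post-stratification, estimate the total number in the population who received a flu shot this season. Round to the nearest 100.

Apply each group's respondent rate to its population count:
  mail: 3,000 × 55.7% = 1671
  app: 4,600 × 53.8% = 2474.8
  web: 5,200 × 75.7% = 3936.4
  landline: 7,200 × 71.3% = 5133.6
Estimated total = 13215.8 → 13,200.

13,200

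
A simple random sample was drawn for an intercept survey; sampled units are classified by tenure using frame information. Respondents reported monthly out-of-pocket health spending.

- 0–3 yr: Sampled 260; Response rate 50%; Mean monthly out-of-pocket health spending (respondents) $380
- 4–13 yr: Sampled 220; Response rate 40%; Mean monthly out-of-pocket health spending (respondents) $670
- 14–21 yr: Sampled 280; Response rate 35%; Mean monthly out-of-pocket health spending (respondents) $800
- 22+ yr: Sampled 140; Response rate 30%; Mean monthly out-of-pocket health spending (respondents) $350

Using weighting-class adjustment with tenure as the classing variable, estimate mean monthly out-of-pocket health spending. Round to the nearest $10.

Each respondent's weight = sampled/responded in their class; summing within a class gives n_sampled, so:
  0–3 yr: 260 × 380 = 98,800
  4–13 yr: 220 × 670 = 147,400
  14–21 yr: 280 × 800 = 224,000
  22+ yr: 140 × 350 = 49,000
Adjusted estimate = 519,200 / 900 = 576.889 → $580.

$580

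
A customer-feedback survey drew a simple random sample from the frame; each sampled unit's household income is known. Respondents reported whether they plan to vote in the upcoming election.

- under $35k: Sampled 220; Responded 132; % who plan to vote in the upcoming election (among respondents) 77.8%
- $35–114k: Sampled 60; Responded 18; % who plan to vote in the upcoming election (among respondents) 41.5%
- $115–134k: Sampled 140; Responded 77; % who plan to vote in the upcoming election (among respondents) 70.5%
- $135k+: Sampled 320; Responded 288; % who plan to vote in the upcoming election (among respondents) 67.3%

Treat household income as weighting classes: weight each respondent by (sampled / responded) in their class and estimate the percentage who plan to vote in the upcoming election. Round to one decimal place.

Response rates by class: under $35k 132/220 = 60%, $35–114k 18/60 = 30%, $115–134k 77/140 = 55%, $135k+ 288/320 = 90%.
Each respondent's weight = sampled/responded in their class; summing within a class gives n_sampled, so:
  under $35k: 220 × 77.8 = 17,116
  $35–114k: 60 × 41.5 = 2490
  $115–134k: 140 × 70.5 = 9870
  $135k+: 320 × 67.3 = 21,536
Adjusted estimate = 51,012 / 740 = 68.9351 → 68.9%.

68.9%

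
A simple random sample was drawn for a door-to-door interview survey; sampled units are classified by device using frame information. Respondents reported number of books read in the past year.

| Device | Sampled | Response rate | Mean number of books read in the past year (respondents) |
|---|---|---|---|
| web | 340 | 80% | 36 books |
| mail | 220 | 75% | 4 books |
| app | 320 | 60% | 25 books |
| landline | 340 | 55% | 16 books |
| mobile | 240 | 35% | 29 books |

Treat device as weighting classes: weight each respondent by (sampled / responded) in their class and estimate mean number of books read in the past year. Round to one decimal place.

Each respondent's weight = sampled/responded in their class; summing within a class gives n_sampled, so:
  web: 340 × 36 = 12,240
  mail: 220 × 4 = 880
  app: 320 × 25 = 8000
  landline: 340 × 16 = 5440
  mobile: 240 × 29 = 6960
Adjusted estimate = 33,520 / 1,460 = 22.9589 → 23.0.

23.0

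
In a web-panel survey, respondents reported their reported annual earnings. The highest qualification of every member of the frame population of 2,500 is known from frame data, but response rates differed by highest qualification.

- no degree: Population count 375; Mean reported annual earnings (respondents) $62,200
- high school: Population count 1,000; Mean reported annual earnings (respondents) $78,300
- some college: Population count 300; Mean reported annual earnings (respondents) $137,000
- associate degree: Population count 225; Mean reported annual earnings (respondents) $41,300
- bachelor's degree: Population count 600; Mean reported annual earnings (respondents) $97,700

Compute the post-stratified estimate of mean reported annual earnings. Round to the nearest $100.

$84,300

Each cell contributes population-share × respondent value:
  no degree: (375/2,500) × 62,200 = 9330
  high school: (1,000/2,500) × 78,300 = 31,320
  some college: (300/2,500) × 137,000 = 16,440
  associate degree: (225/2,500) × 41,300 = 3717
  bachelor's degree: (600/2,500) × 97,700 = 23,448
Post-stratified estimate = 84,255 → $84,300.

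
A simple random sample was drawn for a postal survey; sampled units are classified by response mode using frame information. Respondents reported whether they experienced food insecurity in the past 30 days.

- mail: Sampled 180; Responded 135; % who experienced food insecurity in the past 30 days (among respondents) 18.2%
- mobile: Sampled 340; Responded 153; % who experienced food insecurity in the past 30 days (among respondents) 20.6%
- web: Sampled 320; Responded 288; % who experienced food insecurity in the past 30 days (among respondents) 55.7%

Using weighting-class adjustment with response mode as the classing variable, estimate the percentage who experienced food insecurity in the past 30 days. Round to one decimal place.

Class response rates: mail 135/180 = 75%, mobile 153/340 = 45%, web 288/320 = 90%.
Inverse-response-rate weighting restores each class to its sampled count, so class totals weight by n_sampled:
  mail: 180 × 18.2 = 3276
  mobile: 340 × 20.6 = 7004
  web: 320 × 55.7 = 17,824
Adjusted estimate = 28,104 / 840 = 33.4571 → 33.5%.

33.5%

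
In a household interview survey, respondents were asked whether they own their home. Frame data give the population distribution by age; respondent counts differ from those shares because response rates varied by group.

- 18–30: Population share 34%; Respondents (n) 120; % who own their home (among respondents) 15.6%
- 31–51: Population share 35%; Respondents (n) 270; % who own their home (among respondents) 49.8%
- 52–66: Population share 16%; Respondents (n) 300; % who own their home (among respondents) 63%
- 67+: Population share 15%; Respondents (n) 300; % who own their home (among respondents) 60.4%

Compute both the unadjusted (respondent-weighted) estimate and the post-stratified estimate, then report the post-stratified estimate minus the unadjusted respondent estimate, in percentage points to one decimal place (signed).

Unadjusted (pooled respondent) estimate weights by respondent counts:
  (120/990)×15.6 + (270/990)×49.8 + (300/990)×63 + (300/990)×60.4 = 52.8667%
Post-stratifying to population shares instead:
  0.34×15.6 + 0.35×49.8 + 0.16×63 + 0.15×60.4 = 41.874%
Difference = 41.874 − 52.8667 = -10.9927 pp.

-11.0 percentage points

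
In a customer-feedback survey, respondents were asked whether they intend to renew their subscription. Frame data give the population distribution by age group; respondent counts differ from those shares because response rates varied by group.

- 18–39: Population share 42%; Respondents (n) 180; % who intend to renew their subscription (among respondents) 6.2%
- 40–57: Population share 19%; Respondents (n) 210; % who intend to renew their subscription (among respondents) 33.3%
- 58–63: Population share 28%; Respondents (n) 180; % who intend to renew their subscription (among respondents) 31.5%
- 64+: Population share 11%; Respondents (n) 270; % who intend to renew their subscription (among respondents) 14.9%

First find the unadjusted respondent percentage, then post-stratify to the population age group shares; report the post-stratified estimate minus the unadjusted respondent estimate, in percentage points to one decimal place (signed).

-1.8 percentage points

Without adjustment, the pooled respondent share is:
  (180/840)×6.2 + (210/840)×33.3 + (180/840)×31.5 + (270/840)×14.9 = 21.1929%
Reweighting by population age group shares:
  0.42×6.2 + 0.19×33.3 + 0.28×31.5 + 0.11×14.9 = 19.39%
Difference = 19.39 − 21.1929 = -1.8029 pp.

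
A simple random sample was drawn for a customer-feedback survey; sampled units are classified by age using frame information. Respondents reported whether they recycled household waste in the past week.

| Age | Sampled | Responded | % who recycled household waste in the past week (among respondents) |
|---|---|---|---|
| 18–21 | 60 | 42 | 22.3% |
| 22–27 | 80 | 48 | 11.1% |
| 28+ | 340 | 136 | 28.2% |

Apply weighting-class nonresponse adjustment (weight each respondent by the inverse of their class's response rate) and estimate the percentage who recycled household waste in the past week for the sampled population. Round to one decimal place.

24.6%

Response rates by class: 18–21 42/60 = 70%, 22–27 48/80 = 60%, 28+ 136/340 = 40%.
Weighting each respondent by the inverse class response rate inflates each class back to its sampled size, so the class weight is n_sampled:
  18–21: 60 × 22.3 = 1338
  22–27: 80 × 11.1 = 888
  28+: 340 × 28.2 = 9588
Adjusted estimate = 11,814 / 480 = 24.6125 → 24.6%.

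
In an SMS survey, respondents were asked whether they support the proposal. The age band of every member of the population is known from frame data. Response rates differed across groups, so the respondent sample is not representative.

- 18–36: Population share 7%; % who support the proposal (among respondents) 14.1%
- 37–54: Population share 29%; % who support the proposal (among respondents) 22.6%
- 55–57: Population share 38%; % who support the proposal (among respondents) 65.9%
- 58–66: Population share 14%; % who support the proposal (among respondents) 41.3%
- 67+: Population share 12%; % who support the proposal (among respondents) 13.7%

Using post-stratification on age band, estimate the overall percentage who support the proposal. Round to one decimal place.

40.0%

Post-stratification weights by population share, not respondent share:
  18–36: 0.07 × 14.1 = 0.987
  37–54: 0.29 × 22.6 = 6.554
  55–57: 0.38 × 65.9 = 25.042
  58–66: 0.14 × 41.3 = 5.782
  67+: 0.12 × 13.7 = 1.644
Post-stratified estimate = 40.009 → 40.0%.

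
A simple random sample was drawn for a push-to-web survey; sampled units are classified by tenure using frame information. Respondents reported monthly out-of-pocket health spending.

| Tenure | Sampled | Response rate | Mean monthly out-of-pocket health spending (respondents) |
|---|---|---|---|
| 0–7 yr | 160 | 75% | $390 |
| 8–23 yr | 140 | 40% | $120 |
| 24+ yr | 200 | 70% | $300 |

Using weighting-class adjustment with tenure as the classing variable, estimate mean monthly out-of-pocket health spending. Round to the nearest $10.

$280

Inverse-response-rate weighting restores each class to its sampled count, so class totals weight by n_sampled:
  0–7 yr: 160 × 390 = 62,400
  8–23 yr: 140 × 120 = 16,800
  24+ yr: 200 × 300 = 60,000
Adjusted estimate = 139,200 / 500 = 278.4 → $280.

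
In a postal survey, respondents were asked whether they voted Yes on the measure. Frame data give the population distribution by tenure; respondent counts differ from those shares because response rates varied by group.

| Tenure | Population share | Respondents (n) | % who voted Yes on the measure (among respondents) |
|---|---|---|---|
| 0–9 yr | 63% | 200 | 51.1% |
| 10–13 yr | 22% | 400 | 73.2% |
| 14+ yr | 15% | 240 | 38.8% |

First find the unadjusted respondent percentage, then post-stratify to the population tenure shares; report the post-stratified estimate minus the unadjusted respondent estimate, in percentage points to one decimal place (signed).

-4.0 percentage points

Without adjustment, the pooled respondent share is:
  (200/840)×51.1 + (400/840)×73.2 + (240/840)×38.8 = 58.1095%
Post-stratified estimate weights by population shares:
  0.63×51.1 + 0.22×73.2 + 0.15×38.8 = 54.117%
Difference = 54.117 − 58.1095 = -3.9925 pp.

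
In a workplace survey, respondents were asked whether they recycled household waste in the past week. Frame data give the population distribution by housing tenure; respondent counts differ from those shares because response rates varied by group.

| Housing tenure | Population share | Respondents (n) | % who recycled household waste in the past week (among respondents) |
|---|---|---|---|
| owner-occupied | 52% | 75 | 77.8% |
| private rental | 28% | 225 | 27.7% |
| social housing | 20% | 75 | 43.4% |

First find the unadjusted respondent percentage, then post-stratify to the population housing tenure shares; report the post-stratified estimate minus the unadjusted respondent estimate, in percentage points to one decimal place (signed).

Without adjustment, the pooled respondent share is:
  (75/375)×77.8 + (225/375)×27.7 + (75/375)×43.4 = 40.86%
Reweighting by population housing tenure shares:
  0.52×77.8 + 0.28×27.7 + 0.2×43.4 = 56.892%
Difference = 56.892 − 40.86 = 16.032 pp.

+16.0 percentage points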